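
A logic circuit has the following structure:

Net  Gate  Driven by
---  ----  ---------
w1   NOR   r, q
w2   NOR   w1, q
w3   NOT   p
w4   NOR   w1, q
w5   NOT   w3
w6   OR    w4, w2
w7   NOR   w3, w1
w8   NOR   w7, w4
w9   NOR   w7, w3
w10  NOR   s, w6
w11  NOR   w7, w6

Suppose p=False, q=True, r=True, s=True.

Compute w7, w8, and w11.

w1 = r NOR q = True NOR True = False
w2 = w1 NOR q = False NOR True = False
w3 = NOT p = NOT False = True
w4 = w1 NOR q = False NOR True = False
w6 = w4 OR w2 = False OR False = False
w7 = w3 NOR w1 = True NOR False = False
w8 = w7 NOR w4 = False NOR False = True
w11 = w7 NOR w6 = False NOR False = True

w7 = False, w8 = True, w11 = True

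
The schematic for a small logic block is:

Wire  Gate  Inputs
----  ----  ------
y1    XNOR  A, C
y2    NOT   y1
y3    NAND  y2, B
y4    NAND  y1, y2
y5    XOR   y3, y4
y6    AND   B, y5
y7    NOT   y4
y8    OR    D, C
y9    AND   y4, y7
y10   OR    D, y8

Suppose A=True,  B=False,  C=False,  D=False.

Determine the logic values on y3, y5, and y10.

y3 = True  y5 = False  y10 = False

y1 = A XNOR C = True XNOR False = False
y2 = NOT y1 = NOT False = True
y3 = y2 NAND B = True NAND False = True
y4 = y1 NAND y2 = False NAND True = True
y5 = y3 XOR y4 = True XOR True = False
y8 = D OR C = False OR False = False
y10 = D OR y8 = False OR False = False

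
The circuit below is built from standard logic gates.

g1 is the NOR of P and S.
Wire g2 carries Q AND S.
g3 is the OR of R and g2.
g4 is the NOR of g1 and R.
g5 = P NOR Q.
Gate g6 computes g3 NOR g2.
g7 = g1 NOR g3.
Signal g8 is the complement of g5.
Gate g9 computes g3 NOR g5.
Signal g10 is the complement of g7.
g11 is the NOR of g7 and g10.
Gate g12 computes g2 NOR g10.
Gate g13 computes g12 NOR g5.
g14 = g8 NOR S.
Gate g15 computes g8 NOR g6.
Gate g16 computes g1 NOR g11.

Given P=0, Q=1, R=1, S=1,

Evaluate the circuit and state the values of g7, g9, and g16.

g7 = 0  g9 = 0  g16 = 1

g1 = P NOR S = 0 NOR 1 = 0
g2 = Q AND S = 1 AND 1 = 1
g3 = R OR g2 = 1 OR 1 = 1
g5 = P NOR Q = 0 NOR 1 = 0
g7 = g1 NOR g3 = 0 NOR 1 = 0
g9 = g3 NOR g5 = 1 NOR 0 = 0
g10 = NOT g7 = NOT 0 = 1
g11 = g7 NOR g10 = 0 NOR 1 = 0
g16 = g1 NOR g11 = 0 NOR 0 = 1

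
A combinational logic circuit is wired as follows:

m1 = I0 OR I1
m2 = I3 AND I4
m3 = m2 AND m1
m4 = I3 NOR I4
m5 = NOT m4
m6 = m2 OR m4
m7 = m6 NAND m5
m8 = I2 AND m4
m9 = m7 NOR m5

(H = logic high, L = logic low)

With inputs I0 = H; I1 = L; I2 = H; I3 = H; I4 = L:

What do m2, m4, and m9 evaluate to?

m2 = L, m4 = L, m9 = L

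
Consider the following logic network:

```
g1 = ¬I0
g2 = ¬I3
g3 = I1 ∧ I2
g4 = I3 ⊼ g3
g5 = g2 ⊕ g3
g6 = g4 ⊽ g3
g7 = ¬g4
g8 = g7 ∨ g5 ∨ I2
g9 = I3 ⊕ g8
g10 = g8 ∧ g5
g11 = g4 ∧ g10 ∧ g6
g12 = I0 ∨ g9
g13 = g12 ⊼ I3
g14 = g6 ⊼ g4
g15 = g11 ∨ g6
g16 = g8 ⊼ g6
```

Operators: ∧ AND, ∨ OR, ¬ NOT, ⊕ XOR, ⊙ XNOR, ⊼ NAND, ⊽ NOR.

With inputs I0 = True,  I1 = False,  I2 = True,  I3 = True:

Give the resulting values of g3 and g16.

g2 = NOT I3 = NOT True = False
g3 = I1 AND I2 = False AND True = False
g4 = I3 NAND g3 = True NAND False = True
g5 = g2 XOR g3 = False XOR False = False
g6 = g4 NOR g3 = True NOR False = False
g7 = NOT g4 = NOT True = False
g8 = g7 OR g5 OR I2 = False OR False OR True = True
g16 = g8 NAND g6 = True NAND False = True

g3 = False, g16 = True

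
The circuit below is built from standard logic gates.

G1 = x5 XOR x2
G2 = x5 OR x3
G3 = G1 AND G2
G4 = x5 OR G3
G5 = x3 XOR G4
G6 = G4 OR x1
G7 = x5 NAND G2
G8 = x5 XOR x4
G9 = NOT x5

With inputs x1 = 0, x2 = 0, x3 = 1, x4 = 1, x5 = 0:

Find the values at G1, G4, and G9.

G1 = x5 XOR x2 = 0 XOR 0 = 0
G2 = x5 OR x3 = 0 OR 1 = 1
G3 = G1 AND G2 = 0 AND 1 = 0
G4 = x5 OR G3 = 0 OR 0 = 0
G9 = NOT x5 = NOT 0 = 1

G1 = 0, G4 = 0, G9 = 1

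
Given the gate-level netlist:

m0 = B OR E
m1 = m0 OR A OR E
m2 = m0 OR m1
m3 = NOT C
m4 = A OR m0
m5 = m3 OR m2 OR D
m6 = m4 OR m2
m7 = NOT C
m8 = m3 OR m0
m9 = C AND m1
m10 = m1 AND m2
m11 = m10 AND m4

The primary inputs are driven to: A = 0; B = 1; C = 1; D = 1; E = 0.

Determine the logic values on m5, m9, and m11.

m0 = B OR E = 1 OR 0 = 1
m1 = m0 OR A OR E = 1 OR 0 OR 0 = 1
m2 = m0 OR m1 = 1 OR 1 = 1
m3 = NOT C = NOT 1 = 0
m4 = A OR m0 = 0 OR 1 = 1
m5 = m3 OR m2 OR D = 0 OR 1 OR 1 = 1
m9 = C AND m1 = 1 AND 1 = 1
m10 = m1 AND m2 = 1 AND 1 = 1
m11 = m10 AND m4 = 1 AND 1 = 1

m5 = 1; m9 = 1; m11 = 1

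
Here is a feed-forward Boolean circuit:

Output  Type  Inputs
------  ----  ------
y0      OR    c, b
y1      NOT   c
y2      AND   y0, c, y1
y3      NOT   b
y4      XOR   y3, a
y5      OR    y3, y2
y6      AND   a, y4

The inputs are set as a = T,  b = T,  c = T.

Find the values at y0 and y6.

y0 = c OR b = T OR T = T
y3 = NOT b = NOT T = F
y4 = y3 XOR a = F XOR T = T
y6 = a AND y4 = T AND T = T

y0 = T; y6 = T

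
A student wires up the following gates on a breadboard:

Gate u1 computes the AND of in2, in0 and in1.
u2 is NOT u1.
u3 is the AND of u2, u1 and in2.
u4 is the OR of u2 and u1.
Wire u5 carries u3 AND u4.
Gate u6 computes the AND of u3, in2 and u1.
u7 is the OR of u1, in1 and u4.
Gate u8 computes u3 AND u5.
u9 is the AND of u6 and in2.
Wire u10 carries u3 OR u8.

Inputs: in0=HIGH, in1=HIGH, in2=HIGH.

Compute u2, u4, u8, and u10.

u1 = in2 AND in0 AND in1 = HIGH AND HIGH AND HIGH = HIGH
u2 = NOT u1 = NOT HIGH = LOW
u3 = u2 AND u1 AND in2 = LOW AND HIGH AND HIGH = LOW
u4 = u2 OR u1 = LOW OR HIGH = HIGH
u5 = u3 AND u4 = LOW AND HIGH = LOW
u8 = u3 AND u5 = LOW AND LOW = LOW
u10 = u3 OR u8 = LOW OR LOW = LOW

u2 = LOW; u4 = HIGH; u8 = LOW; u10 = LOW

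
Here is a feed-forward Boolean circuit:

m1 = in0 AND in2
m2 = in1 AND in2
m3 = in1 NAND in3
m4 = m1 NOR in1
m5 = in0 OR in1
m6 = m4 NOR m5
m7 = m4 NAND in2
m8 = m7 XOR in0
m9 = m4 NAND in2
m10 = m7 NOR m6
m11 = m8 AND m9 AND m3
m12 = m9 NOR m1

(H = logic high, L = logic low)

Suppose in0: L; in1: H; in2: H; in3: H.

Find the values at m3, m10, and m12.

m1 = in0 AND in2 = L AND H = L
m3 = in1 NAND in3 = H NAND H = L
m4 = m1 NOR in1 = L NOR H = L
m5 = in0 OR in1 = L OR H = H
m6 = m4 NOR m5 = L NOR H = L
m7 = m4 NAND in2 = L NAND H = H
m9 = m4 NAND in2 = L NAND H = H
m10 = m7 NOR m6 = H NOR L = L
m12 = m9 NOR m1 = H NOR L = L

m3 = L, m10 = L, m12 = L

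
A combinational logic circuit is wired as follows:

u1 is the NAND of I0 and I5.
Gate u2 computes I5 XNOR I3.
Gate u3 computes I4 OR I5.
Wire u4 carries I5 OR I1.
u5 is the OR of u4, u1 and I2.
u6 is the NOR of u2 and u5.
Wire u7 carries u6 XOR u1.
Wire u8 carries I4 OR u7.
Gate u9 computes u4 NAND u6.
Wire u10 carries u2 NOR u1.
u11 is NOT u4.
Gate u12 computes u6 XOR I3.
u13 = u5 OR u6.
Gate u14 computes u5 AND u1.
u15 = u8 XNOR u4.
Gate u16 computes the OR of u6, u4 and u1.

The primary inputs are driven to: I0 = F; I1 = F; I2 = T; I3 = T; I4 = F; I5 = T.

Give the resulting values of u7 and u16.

u7 = T, u16 = T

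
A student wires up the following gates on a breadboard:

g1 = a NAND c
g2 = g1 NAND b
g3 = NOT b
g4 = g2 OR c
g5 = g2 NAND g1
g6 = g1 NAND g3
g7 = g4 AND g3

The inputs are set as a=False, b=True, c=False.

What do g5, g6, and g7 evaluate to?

g1 = a NAND c = False NAND False = True
g2 = g1 NAND b = True NAND True = False
g3 = NOT b = NOT True = False
g4 = g2 OR c = False OR False = False
g5 = g2 NAND g1 = False NAND True = True
g6 = g1 NAND g3 = True NAND False = True
g7 = g4 AND g3 = False AND False = False

g5 = True, g6 = True, g7 = False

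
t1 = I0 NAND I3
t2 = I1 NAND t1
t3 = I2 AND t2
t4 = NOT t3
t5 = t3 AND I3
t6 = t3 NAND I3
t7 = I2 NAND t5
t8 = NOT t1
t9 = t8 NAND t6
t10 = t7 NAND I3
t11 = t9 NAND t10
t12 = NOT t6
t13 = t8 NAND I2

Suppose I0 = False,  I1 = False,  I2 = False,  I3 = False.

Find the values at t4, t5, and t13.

t4 = True, t5 = False, t13 = True

t1 = I0 NAND I3 = False NAND False = True
t2 = I1 NAND t1 = False NAND True = True
t3 = I2 AND t2 = False AND True = False
t4 = NOT t3 = NOT False = True
t5 = t3 AND I3 = False AND False = False
t8 = NOT t1 = NOT True = False
t13 = t8 NAND I2 = False NAND False = True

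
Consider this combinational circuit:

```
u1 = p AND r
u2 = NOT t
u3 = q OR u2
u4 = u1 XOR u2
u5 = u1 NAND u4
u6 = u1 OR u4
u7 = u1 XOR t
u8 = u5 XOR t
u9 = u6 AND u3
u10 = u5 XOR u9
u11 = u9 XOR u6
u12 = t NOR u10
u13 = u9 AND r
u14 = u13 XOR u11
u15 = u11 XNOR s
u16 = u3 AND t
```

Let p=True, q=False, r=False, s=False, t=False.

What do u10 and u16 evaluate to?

u1 = p AND r = True AND False = False
u2 = NOT t = NOT False = True
u3 = q OR u2 = False OR True = True
u4 = u1 XOR u2 = False XOR True = True
u5 = u1 NAND u4 = False NAND True = True
u6 = u1 OR u4 = False OR True = True
u9 = u6 AND u3 = True AND True = True
u10 = u5 XOR u9 = True XOR True = False
u16 = u3 AND t = True AND False = False

u10 = False, u16 = False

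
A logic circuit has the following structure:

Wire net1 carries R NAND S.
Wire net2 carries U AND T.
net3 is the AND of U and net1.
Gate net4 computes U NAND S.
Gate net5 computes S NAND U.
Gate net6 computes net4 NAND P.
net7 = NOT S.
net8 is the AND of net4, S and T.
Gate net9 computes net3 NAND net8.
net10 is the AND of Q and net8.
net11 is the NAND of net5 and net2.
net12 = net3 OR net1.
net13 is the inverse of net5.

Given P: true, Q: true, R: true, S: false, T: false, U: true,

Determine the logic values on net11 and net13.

net2 = U AND T = true AND false = false
net5 = S NAND U = false NAND true = true
net11 = net5 NAND net2 = true NAND false = true
net13 = NOT net5 = NOT true = false

net11 = true, net13 = false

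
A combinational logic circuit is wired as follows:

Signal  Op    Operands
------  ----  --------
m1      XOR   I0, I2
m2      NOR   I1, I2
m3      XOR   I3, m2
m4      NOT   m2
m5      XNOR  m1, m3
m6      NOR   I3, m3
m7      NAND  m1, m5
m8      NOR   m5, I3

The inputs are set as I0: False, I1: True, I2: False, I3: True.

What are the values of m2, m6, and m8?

m2 = False; m6 = False; m8 = False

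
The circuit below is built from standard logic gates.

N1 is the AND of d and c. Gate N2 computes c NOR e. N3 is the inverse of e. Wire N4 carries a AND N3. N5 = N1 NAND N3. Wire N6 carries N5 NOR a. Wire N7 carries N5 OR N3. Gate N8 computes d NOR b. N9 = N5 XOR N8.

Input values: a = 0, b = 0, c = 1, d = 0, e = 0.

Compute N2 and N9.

N1 = d AND c = 0 AND 1 = 0
N2 = c NOR e = 1 NOR 0 = 0
N3 = NOT e = NOT 0 = 1
N5 = N1 NAND N3 = 0 NAND 1 = 1
N8 = d NOR b = 0 NOR 0 = 1
N9 = N5 XOR N8 = 1 XOR 1 = 0

N2 = 0, N9 = 0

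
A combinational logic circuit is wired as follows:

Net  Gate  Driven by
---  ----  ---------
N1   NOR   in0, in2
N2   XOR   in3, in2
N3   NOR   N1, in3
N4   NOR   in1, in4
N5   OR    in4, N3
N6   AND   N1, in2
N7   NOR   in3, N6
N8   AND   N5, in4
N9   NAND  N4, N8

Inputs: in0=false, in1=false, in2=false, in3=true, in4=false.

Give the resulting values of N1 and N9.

N1 = in0 NOR in2 = false NOR false = true
N3 = N1 NOR in3 = true NOR true = false
N4 = in1 NOR in4 = false NOR false = true
N5 = in4 OR N3 = false OR false = false
N8 = N5 AND in4 = false AND false = false
N9 = N4 NAND N8 = true NAND false = true

N1 = true, N9 = true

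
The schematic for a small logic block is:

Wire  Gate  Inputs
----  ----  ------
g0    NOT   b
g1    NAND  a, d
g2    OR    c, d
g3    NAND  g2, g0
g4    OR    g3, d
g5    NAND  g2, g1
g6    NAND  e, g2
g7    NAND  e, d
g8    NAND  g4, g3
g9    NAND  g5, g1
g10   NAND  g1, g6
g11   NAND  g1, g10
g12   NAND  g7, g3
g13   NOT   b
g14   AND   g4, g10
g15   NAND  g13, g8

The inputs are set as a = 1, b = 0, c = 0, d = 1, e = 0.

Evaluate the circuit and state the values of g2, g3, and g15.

g2 = 1, g3 = 0, g15 = 0

g0 = NOT b = NOT 0 = 1
g2 = c OR d = 0 OR 1 = 1
g3 = g2 NAND g0 = 1 NAND 1 = 0
g4 = g3 OR d = 0 OR 1 = 1
g8 = g4 NAND g3 = 1 NAND 0 = 1
g13 = NOT b = NOT 0 = 1
g15 = g13 NAND g8 = 1 NAND 1 = 0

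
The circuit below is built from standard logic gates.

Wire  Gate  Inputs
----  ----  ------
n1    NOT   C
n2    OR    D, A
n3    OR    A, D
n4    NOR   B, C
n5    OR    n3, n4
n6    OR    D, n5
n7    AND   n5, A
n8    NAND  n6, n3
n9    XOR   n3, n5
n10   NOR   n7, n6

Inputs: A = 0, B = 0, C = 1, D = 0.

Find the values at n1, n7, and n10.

n1 = 0, n7 = 0, n10 = 1

n1 = NOT C = NOT 1 = 0
n3 = A OR D = 0 OR 0 = 0
n4 = B NOR C = 0 NOR 1 = 0
n5 = n3 OR n4 = 0 OR 0 = 0
n6 = D OR n5 = 0 OR 0 = 0
n7 = n5 AND A = 0 AND 0 = 0
n10 = n7 NOR n6 = 0 NOR 0 = 1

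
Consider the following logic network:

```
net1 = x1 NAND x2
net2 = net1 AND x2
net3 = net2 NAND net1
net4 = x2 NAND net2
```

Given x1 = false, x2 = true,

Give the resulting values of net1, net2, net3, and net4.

net1 = true, net2 = true, net3 = false, net4 = false

net1 = x1 NAND x2 = false NAND true = true
net2 = net1 AND x2 = true AND true = true
net3 = net2 NAND net1 = true NAND true = false
net4 = x2 NAND net2 = true NAND true = false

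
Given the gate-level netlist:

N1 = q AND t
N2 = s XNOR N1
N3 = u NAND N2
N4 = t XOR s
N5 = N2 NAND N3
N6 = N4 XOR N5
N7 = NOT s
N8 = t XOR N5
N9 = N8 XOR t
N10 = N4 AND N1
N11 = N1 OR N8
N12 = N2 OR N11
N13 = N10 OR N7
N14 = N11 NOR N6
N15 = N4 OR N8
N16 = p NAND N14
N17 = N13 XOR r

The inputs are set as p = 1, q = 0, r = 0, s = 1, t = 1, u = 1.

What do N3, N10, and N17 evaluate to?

N3 = 1; N10 = 0; N17 = 0

N1 = q AND t = 0 AND 1 = 0
N2 = s XNOR N1 = 1 XNOR 0 = 0
N3 = u NAND N2 = 1 NAND 0 = 1
N4 = t XOR s = 1 XOR 1 = 0
N7 = NOT s = NOT 1 = 0
N10 = N4 AND N1 = 0 AND 0 = 0
N13 = N10 OR N7 = 0 OR 0 = 0
N17 = N13 XOR r = 0 XOR 0 = 0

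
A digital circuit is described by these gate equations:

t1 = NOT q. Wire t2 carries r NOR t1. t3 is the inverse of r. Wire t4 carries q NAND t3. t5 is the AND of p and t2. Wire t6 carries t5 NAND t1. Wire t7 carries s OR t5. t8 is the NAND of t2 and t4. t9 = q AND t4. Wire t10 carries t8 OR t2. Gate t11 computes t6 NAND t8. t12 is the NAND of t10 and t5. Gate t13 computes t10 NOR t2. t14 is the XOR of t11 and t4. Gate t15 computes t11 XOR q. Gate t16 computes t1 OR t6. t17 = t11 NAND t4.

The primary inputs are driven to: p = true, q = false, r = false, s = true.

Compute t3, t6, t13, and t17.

t3 = true; t6 = true; t13 = false; t17 = true

t1 = NOT q = NOT false = true
t2 = r NOR t1 = false NOR true = false
t3 = NOT r = NOT false = true
t4 = q NAND t3 = false NAND true = true
t5 = p AND t2 = true AND false = false
t6 = t5 NAND t1 = false NAND true = true
t8 = t2 NAND t4 = false NAND true = true
t10 = t8 OR t2 = true OR false = true
t11 = t6 NAND t8 = true NAND true = false
t13 = t10 NOR t2 = true NOR false = false
t17 = t11 NAND t4 = false NAND true = true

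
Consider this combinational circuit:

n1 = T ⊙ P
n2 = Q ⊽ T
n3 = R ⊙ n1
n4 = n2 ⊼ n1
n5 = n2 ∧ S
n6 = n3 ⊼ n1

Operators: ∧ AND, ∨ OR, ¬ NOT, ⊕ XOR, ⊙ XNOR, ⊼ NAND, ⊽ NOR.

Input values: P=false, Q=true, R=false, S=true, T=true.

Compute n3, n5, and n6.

n3 = true, n5 = false, n6 = true

n1 = T XNOR P = true XNOR false = false
n2 = Q NOR T = true NOR true = false
n3 = R XNOR n1 = false XNOR false = true
n5 = n2 AND S = false AND true = false
n6 = n3 NAND n1 = true NAND false = true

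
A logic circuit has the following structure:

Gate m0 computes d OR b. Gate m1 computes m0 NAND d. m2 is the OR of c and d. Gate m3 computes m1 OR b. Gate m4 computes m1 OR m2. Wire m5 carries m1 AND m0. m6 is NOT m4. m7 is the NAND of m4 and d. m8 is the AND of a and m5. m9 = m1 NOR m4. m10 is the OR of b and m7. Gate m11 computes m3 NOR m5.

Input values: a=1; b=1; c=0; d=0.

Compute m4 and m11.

m4 = 1, m11 = 0

m0 = d OR b = 0 OR 1 = 1
m1 = m0 NAND d = 1 NAND 0 = 1
m2 = c OR d = 0 OR 0 = 0
m3 = m1 OR b = 1 OR 1 = 1
m4 = m1 OR m2 = 1 OR 0 = 1
m5 = m1 AND m0 = 1 AND 1 = 1
m11 = m3 NOR m5 = 1 NOR 1 = 0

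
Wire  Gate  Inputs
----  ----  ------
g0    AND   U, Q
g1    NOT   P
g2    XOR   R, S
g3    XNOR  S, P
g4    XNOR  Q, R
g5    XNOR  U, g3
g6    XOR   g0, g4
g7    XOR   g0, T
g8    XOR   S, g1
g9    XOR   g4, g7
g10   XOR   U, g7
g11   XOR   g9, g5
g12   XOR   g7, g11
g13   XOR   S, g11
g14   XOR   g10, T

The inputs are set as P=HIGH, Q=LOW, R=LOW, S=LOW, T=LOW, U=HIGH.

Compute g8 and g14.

g8 = LOW, g14 = HIGH

g0 = U AND Q = HIGH AND LOW = LOW
g1 = NOT P = NOT HIGH = LOW
g7 = g0 XOR T = LOW XOR LOW = LOW
g8 = S XOR g1 = LOW XOR LOW = LOW
g10 = U XOR g7 = HIGH XOR LOW = HIGH
g14 = g10 XOR T = HIGH XOR LOW = HIGH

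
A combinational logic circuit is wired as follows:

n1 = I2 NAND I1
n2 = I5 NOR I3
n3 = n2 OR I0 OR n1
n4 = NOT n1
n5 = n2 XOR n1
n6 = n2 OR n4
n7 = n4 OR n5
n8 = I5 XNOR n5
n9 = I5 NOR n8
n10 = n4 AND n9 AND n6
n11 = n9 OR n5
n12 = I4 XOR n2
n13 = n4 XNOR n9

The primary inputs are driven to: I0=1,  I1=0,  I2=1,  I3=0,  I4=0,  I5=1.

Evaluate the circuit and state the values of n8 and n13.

n1 = I2 NAND I1 = 1 NAND 0 = 1
n2 = I5 NOR I3 = 1 NOR 0 = 0
n4 = NOT n1 = NOT 1 = 0
n5 = n2 XOR n1 = 0 XOR 1 = 1
n8 = I5 XNOR n5 = 1 XNOR 1 = 1
n9 = I5 NOR n8 = 1 NOR 1 = 0
n13 = n4 XNOR n9 = 0 XNOR 0 = 1

n8 = 1; n13 = 1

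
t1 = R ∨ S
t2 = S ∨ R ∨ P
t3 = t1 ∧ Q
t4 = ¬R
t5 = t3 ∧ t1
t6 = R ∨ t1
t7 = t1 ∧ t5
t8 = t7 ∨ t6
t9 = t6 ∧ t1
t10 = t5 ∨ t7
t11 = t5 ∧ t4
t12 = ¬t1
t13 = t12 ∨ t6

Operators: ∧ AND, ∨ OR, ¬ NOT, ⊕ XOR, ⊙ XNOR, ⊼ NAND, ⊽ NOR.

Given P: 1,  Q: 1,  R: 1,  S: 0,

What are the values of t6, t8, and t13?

t6 = 1; t8 = 1; t13 = 1

t1 = R OR S = 1 OR 0 = 1
t3 = t1 AND Q = 1 AND 1 = 1
t5 = t3 AND t1 = 1 AND 1 = 1
t6 = R OR t1 = 1 OR 1 = 1
t7 = t1 AND t5 = 1 AND 1 = 1
t8 = t7 OR t6 = 1 OR 1 = 1
t12 = NOT t1 = NOT 1 = 0
t13 = t12 OR t6 = 0 OR 1 = 1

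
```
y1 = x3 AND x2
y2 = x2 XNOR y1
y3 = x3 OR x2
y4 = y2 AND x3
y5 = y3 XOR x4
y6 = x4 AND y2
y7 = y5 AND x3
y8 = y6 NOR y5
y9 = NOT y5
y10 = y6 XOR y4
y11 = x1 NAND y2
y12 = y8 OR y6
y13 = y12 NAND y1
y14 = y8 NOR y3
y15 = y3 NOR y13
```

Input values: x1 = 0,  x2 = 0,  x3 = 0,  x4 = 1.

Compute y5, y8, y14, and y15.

y5 = 1  y8 = 0  y14 = 1  y15 = 0

y1 = x3 AND x2 = 0 AND 0 = 0
y2 = x2 XNOR y1 = 0 XNOR 0 = 1
y3 = x3 OR x2 = 0 OR 0 = 0
y5 = y3 XOR x4 = 0 XOR 1 = 1
y6 = x4 AND y2 = 1 AND 1 = 1
y8 = y6 NOR y5 = 1 NOR 1 = 0
y12 = y8 OR y6 = 0 OR 1 = 1
y13 = y12 NAND y1 = 1 NAND 0 = 1
y14 = y8 NOR y3 = 0 NOR 0 = 1
y15 = y3 NOR y13 = 0 NOR 1 = 0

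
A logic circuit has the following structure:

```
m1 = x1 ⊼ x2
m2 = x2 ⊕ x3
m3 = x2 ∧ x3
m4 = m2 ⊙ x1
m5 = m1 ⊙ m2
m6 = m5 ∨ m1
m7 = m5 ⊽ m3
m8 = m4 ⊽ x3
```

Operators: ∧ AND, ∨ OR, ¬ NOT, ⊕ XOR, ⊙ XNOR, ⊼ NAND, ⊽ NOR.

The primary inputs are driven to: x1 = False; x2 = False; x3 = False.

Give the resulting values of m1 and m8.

m1 = x1 NAND x2 = False NAND False = True
m2 = x2 XOR x3 = False XOR False = False
m4 = m2 XNOR x1 = False XNOR False = True
m8 = m4 NOR x3 = True NOR False = False

m1 = True; m8 = False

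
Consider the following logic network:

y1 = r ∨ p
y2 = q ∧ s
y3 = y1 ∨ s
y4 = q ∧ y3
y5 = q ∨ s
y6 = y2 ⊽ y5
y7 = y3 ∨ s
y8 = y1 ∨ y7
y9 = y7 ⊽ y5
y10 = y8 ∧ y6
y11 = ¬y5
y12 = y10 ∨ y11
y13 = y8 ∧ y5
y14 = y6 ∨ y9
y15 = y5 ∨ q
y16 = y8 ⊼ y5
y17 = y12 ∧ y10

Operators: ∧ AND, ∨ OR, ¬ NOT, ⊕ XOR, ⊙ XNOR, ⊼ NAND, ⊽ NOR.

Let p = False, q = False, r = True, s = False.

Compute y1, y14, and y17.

y1 = r OR p = True OR False = True
y2 = q AND s = False AND False = False
y3 = y1 OR s = True OR False = True
y5 = q OR s = False OR False = False
y6 = y2 NOR y5 = False NOR False = True
y7 = y3 OR s = True OR False = True
y8 = y1 OR y7 = True OR True = True
y9 = y7 NOR y5 = True NOR False = False
y10 = y8 AND y6 = True AND True = True
y11 = NOT y5 = NOT False = True
y12 = y10 OR y11 = True OR True = True
y14 = y6 OR y9 = True OR False = True
y17 = y12 AND y10 = True AND True = True

y1 = True  y14 = True  y17 = True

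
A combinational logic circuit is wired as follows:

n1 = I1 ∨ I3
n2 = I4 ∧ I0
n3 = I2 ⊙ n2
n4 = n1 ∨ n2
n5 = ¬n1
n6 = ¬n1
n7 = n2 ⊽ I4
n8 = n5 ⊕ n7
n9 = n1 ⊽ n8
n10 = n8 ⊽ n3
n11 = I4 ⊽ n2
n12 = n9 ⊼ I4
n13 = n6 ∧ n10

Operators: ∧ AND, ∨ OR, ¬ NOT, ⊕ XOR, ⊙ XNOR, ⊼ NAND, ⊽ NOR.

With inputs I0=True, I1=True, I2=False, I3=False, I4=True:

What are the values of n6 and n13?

n6 = False  n13 = False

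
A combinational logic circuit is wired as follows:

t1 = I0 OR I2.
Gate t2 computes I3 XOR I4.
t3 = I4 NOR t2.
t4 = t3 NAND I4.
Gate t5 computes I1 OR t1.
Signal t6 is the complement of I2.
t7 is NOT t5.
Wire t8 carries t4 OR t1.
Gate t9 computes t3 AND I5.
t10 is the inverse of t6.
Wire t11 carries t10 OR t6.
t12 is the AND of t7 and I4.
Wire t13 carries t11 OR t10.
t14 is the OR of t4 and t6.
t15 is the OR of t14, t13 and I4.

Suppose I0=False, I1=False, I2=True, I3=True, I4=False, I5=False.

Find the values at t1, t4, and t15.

t1 = True, t4 = True, t15 = True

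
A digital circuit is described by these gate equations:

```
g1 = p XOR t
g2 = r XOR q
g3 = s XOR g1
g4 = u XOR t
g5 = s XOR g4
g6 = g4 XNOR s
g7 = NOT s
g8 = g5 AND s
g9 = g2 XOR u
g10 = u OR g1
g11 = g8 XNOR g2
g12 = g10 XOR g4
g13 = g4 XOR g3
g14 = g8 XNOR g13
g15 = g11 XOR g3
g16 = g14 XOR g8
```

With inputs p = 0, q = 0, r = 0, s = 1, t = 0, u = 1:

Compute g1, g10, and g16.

g1 = p XOR t = 0 XOR 0 = 0
g3 = s XOR g1 = 1 XOR 0 = 1
g4 = u XOR t = 1 XOR 0 = 1
g5 = s XOR g4 = 1 XOR 1 = 0
g8 = g5 AND s = 0 AND 1 = 0
g10 = u OR g1 = 1 OR 0 = 1
g13 = g4 XOR g3 = 1 XOR 1 = 0
g14 = g8 XNOR g13 = 0 XNOR 0 = 1
g16 = g14 XOR g8 = 1 XOR 0 = 1

g1 = 0  g10 = 1  g16 = 1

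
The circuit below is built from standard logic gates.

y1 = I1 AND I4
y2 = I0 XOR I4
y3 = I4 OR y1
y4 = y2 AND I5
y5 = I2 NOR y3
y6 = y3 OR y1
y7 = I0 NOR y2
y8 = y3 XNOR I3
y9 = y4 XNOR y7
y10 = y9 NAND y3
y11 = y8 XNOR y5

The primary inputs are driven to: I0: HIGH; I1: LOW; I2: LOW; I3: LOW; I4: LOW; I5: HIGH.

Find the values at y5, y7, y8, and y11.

y5 = HIGH, y7 = LOW, y8 = HIGH, y11 = HIGH

y1 = I1 AND I4 = LOW AND LOW = LOW
y2 = I0 XOR I4 = HIGH XOR LOW = HIGH
y3 = I4 OR y1 = LOW OR LOW = LOW
y5 = I2 NOR y3 = LOW NOR LOW = HIGH
y7 = I0 NOR y2 = HIGH NOR HIGH = LOW
y8 = y3 XNOR I3 = LOW XNOR LOW = HIGH
y11 = y8 XNOR y5 = HIGH XNOR HIGH = HIGH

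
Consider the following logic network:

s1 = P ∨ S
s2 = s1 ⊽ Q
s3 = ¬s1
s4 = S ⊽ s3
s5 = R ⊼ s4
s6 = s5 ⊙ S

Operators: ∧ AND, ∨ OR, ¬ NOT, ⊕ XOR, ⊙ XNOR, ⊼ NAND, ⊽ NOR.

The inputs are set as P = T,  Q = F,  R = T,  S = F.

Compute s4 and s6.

s4 = T  s6 = T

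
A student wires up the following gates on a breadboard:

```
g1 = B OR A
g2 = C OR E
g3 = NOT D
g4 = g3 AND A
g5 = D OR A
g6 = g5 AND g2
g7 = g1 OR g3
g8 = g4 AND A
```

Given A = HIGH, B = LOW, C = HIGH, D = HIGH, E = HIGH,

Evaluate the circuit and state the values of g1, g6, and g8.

g1 = HIGH, g6 = HIGH, g8 = LOW

g1 = B OR A = LOW OR HIGH = HIGH
g2 = C OR E = HIGH OR HIGH = HIGH
g3 = NOT D = NOT HIGH = LOW
g4 = g3 AND A = LOW AND HIGH = LOW
g5 = D OR A = HIGH OR HIGH = HIGH
g6 = g5 AND g2 = HIGH AND HIGH = HIGH
g8 = g4 AND A = LOW AND HIGH = LOW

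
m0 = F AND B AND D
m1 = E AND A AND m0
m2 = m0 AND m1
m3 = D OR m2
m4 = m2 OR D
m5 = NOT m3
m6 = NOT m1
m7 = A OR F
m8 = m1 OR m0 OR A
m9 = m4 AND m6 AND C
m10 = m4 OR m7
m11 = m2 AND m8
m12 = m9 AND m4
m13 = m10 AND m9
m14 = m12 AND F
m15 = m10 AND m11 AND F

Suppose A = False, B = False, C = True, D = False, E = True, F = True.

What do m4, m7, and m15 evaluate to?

m4 = False, m7 = True, m15 = False

m0 = F AND B AND D = True AND False AND False = False
m1 = E AND A AND m0 = True AND False AND False = False
m2 = m0 AND m1 = False AND False = False
m4 = m2 OR D = False OR False = False
m7 = A OR F = False OR True = True
m8 = m1 OR m0 OR A = False OR False OR False = False
m10 = m4 OR m7 = False OR True = True
m11 = m2 AND m8 = False AND False = False
m15 = m10 AND m11 AND F = True AND False AND True = False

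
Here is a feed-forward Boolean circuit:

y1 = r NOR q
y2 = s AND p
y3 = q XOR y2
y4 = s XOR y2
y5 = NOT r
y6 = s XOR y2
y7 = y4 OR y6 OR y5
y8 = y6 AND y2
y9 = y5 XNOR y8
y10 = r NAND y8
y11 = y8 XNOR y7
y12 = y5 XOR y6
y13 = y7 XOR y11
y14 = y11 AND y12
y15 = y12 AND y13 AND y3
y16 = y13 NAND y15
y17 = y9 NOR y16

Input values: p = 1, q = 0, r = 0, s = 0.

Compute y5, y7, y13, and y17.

y2 = s AND p = 0 AND 1 = 0
y3 = q XOR y2 = 0 XOR 0 = 0
y4 = s XOR y2 = 0 XOR 0 = 0
y5 = NOT r = NOT 0 = 1
y6 = s XOR y2 = 0 XOR 0 = 0
y7 = y4 OR y6 OR y5 = 0 OR 0 OR 1 = 1
y8 = y6 AND y2 = 0 AND 0 = 0
y9 = y5 XNOR y8 = 1 XNOR 0 = 0
y11 = y8 XNOR y7 = 0 XNOR 1 = 0
y12 = y5 XOR y6 = 1 XOR 0 = 1
y13 = y7 XOR y11 = 1 XOR 0 = 1
y15 = y12 AND y13 AND y3 = 1 AND 1 AND 0 = 0
y16 = y13 NAND y15 = 1 NAND 0 = 1
y17 = y9 NOR y16 = 0 NOR 1 = 0

y5 = 1  y7 = 1  y13 = 1  y17 = 0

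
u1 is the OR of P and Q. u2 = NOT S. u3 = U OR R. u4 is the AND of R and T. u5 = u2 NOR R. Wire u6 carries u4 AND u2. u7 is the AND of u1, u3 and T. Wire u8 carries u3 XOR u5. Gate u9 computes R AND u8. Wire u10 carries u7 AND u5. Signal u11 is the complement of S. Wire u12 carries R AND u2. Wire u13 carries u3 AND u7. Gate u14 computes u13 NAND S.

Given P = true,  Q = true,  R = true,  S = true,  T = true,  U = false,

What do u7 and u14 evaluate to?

u1 = P OR Q = true OR true = true
u3 = U OR R = false OR true = true
u7 = u1 AND u3 AND T = true AND true AND true = true
u13 = u3 AND u7 = true AND true = true
u14 = u13 NAND S = true NAND true = false

u7 = true; u14 = false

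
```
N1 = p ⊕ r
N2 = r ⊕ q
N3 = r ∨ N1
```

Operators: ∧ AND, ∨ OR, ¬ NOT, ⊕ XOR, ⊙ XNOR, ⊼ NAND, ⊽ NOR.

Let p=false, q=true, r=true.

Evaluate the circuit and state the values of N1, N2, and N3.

N1 = true  N2 = false  N3 = true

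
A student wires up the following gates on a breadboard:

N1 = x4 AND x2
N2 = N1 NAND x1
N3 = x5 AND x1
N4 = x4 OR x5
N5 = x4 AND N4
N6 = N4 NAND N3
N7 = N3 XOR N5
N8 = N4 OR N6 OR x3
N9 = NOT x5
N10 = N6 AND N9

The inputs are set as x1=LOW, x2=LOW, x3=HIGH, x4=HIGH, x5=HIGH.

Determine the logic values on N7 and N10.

N7 = HIGH, N10 = LOW

N3 = x5 AND x1 = HIGH AND LOW = LOW
N4 = x4 OR x5 = HIGH OR HIGH = HIGH
N5 = x4 AND N4 = HIGH AND HIGH = HIGH
N6 = N4 NAND N3 = HIGH NAND LOW = HIGH
N7 = N3 XOR N5 = LOW XOR HIGH = HIGH
N9 = NOT x5 = NOT HIGH = LOW
N10 = N6 AND N9 = HIGH AND LOW = LOW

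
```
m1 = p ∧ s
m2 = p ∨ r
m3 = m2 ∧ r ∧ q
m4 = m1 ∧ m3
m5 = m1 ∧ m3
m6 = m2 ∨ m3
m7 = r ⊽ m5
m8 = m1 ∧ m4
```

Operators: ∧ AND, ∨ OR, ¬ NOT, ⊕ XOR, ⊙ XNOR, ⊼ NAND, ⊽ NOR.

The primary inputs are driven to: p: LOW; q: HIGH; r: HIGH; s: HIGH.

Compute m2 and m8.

m1 = p AND s = LOW AND HIGH = LOW
m2 = p OR r = LOW OR HIGH = HIGH
m3 = m2 AND r AND q = HIGH AND HIGH AND HIGH = HIGH
m4 = m1 AND m3 = LOW AND HIGH = LOW
m8 = m1 AND m4 = LOW AND LOW = LOW

m2 = HIGH; m8 = LOW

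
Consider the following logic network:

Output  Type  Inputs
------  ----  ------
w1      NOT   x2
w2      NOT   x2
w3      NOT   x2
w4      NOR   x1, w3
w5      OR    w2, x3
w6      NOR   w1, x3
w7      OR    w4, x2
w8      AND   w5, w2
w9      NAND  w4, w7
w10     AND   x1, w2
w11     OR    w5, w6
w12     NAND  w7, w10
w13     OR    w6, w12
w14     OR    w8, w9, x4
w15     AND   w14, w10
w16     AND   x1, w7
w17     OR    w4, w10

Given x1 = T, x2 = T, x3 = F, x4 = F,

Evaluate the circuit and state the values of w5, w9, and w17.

w2 = NOT x2 = NOT T = F
w3 = NOT x2 = NOT T = F
w4 = x1 NOR w3 = T NOR F = F
w5 = w2 OR x3 = F OR F = F
w7 = w4 OR x2 = F OR T = T
w9 = w4 NAND w7 = F NAND T = T
w10 = x1 AND w2 = T AND F = F
w17 = w4 OR w10 = F OR F = F

w5 = F, w9 = T, w17 = F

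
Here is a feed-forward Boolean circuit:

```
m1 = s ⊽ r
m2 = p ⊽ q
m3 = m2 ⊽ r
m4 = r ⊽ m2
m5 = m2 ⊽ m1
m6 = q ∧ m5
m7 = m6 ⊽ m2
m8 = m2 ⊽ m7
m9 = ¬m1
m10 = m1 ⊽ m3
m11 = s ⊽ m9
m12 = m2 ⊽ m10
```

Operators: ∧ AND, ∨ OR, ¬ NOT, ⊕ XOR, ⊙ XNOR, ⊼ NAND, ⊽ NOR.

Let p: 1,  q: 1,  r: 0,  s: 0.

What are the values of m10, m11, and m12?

m1 = s NOR r = 0 NOR 0 = 1
m2 = p NOR q = 1 NOR 1 = 0
m3 = m2 NOR r = 0 NOR 0 = 1
m9 = NOT m1 = NOT 1 = 0
m10 = m1 NOR m3 = 1 NOR 1 = 0
m11 = s NOR m9 = 0 NOR 0 = 1
m12 = m2 NOR m10 = 0 NOR 0 = 1

m10 = 0  m11 = 1  m12 = 1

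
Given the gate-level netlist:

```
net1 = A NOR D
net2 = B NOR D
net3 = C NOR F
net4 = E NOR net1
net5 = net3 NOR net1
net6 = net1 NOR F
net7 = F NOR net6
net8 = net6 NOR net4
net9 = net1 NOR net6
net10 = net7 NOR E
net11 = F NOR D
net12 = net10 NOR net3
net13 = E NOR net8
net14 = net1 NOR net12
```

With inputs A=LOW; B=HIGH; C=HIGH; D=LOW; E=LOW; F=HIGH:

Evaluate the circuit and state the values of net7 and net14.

net1 = A NOR D = LOW NOR LOW = HIGH
net3 = C NOR F = HIGH NOR HIGH = LOW
net6 = net1 NOR F = HIGH NOR HIGH = LOW
net7 = F NOR net6 = HIGH NOR LOW = LOW
net10 = net7 NOR E = LOW NOR LOW = HIGH
net12 = net10 NOR net3 = HIGH NOR LOW = LOW
net14 = net1 NOR net12 = HIGH NOR LOW = LOW

net7 = LOW, net14 = LOW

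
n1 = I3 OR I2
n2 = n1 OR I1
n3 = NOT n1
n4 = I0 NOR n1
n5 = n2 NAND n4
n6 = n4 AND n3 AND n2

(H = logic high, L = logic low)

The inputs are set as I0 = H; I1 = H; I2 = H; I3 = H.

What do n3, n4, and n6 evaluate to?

n1 = I3 OR I2 = H OR H = H
n2 = n1 OR I1 = H OR H = H
n3 = NOT n1 = NOT H = L
n4 = I0 NOR n1 = H NOR H = L
n6 = n4 AND n3 AND n2 = L AND L AND H = L

n3 = L, n4 = L, n6 = L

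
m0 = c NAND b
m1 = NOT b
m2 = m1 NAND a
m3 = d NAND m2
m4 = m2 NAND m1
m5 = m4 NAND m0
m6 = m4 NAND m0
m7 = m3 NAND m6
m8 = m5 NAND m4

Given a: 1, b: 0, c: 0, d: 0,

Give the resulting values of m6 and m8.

m0 = c NAND b = 0 NAND 0 = 1
m1 = NOT b = NOT 0 = 1
m2 = m1 NAND a = 1 NAND 1 = 0
m4 = m2 NAND m1 = 0 NAND 1 = 1
m5 = m4 NAND m0 = 1 NAND 1 = 0
m6 = m4 NAND m0 = 1 NAND 1 = 0
m8 = m5 NAND m4 = 0 NAND 1 = 1

m6 = 0, m8 = 1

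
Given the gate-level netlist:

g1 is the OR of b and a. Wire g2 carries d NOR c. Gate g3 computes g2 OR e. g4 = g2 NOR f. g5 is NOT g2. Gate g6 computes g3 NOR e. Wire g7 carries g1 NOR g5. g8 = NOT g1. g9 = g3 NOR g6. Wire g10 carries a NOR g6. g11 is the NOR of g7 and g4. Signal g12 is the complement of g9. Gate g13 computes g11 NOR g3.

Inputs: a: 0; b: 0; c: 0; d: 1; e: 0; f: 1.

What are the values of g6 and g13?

g1 = b OR a = 0 OR 0 = 0
g2 = d NOR c = 1 NOR 0 = 0
g3 = g2 OR e = 0 OR 0 = 0
g4 = g2 NOR f = 0 NOR 1 = 0
g5 = NOT g2 = NOT 0 = 1
g6 = g3 NOR e = 0 NOR 0 = 1
g7 = g1 NOR g5 = 0 NOR 1 = 0
g11 = g7 NOR g4 = 0 NOR 0 = 1
g13 = g11 NOR g3 = 1 NOR 0 = 0

g6 = 1  g13 = 0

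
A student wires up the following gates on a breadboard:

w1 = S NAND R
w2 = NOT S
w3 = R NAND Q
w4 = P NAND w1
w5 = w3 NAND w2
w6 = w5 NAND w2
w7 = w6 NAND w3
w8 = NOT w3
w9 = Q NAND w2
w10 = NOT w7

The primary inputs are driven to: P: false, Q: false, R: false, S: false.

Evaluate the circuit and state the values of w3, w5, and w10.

w3 = true; w5 = false; w10 = true

w2 = NOT S = NOT false = true
w3 = R NAND Q = false NAND false = true
w5 = w3 NAND w2 = true NAND true = false
w6 = w5 NAND w2 = false NAND true = true
w7 = w6 NAND w3 = true NAND true = false
w10 = NOT w7 = NOT false = true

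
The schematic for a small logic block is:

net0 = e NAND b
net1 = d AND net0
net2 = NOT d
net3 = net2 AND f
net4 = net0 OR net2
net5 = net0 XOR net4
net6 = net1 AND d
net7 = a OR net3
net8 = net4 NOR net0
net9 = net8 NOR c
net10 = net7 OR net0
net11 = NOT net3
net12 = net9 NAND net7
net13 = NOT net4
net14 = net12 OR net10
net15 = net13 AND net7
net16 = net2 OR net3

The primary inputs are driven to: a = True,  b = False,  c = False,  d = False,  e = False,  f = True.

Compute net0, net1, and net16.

net0 = True, net1 = False, net16 = True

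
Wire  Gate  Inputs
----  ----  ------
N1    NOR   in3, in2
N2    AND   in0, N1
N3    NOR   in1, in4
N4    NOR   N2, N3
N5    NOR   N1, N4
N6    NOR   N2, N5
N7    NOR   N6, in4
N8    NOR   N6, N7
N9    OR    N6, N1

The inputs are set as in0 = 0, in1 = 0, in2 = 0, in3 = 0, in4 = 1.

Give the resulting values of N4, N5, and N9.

N4 = 1, N5 = 0, N9 = 1

N1 = in3 NOR in2 = 0 NOR 0 = 1
N2 = in0 AND N1 = 0 AND 1 = 0
N3 = in1 NOR in4 = 0 NOR 1 = 0
N4 = N2 NOR N3 = 0 NOR 0 = 1
N5 = N1 NOR N4 = 1 NOR 1 = 0
N6 = N2 NOR N5 = 0 NOR 0 = 1
N9 = N6 OR N1 = 1 OR 1 = 1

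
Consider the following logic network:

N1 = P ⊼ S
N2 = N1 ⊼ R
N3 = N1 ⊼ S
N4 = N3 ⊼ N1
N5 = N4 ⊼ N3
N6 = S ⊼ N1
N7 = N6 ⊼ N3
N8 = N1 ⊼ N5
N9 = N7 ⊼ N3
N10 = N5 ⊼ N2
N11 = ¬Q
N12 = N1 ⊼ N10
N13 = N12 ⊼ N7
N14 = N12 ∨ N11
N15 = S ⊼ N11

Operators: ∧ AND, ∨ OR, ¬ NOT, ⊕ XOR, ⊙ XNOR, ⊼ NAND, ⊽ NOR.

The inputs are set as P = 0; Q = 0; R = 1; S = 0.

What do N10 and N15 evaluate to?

N1 = P NAND S = 0 NAND 0 = 1
N2 = N1 NAND R = 1 NAND 1 = 0
N3 = N1 NAND S = 1 NAND 0 = 1
N4 = N3 NAND N1 = 1 NAND 1 = 0
N5 = N4 NAND N3 = 0 NAND 1 = 1
N10 = N5 NAND N2 = 1 NAND 0 = 1
N11 = NOT Q = NOT 0 = 1
N15 = S NAND N11 = 0 NAND 1 = 1

N10 = 1, N15 = 1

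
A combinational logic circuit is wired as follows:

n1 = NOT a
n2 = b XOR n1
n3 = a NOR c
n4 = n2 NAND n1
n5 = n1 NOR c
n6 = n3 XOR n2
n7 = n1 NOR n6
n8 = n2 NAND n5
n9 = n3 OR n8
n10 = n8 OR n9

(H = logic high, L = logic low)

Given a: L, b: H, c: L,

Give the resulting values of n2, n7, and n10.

n2 = L, n7 = L, n10 = H

n1 = NOT a = NOT L = H
n2 = b XOR n1 = H XOR H = L
n3 = a NOR c = L NOR L = H
n5 = n1 NOR c = H NOR L = L
n6 = n3 XOR n2 = H XOR L = H
n7 = n1 NOR n6 = H NOR H = L
n8 = n2 NAND n5 = L NAND L = H
n9 = n3 OR n8 = H OR H = H
n10 = n8 OR n9 = H OR H = H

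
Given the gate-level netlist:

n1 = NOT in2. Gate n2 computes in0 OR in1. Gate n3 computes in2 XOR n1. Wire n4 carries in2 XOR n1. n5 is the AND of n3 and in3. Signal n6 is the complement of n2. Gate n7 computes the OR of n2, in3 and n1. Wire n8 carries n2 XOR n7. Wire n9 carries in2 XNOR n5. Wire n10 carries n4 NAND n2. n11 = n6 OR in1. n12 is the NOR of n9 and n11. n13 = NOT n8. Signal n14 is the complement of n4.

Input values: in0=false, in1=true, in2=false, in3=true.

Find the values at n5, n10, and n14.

n1 = NOT in2 = NOT false = true
n2 = in0 OR in1 = false OR true = true
n3 = in2 XOR n1 = false XOR true = true
n4 = in2 XOR n1 = false XOR true = true
n5 = n3 AND in3 = true AND true = true
n10 = n4 NAND n2 = true NAND true = false
n14 = NOT n4 = NOT true = false

n5 = true, n10 = false, n14 = false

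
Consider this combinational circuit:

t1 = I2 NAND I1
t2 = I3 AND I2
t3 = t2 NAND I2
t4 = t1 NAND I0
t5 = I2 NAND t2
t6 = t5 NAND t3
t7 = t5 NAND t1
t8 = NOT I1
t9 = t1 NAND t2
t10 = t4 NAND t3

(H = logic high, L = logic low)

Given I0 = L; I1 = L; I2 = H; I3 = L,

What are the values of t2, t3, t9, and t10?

t1 = I2 NAND I1 = H NAND L = H
t2 = I3 AND I2 = L AND H = L
t3 = t2 NAND I2 = L NAND H = H
t4 = t1 NAND I0 = H NAND L = H
t9 = t1 NAND t2 = H NAND L = H
t10 = t4 NAND t3 = H NAND H = L

t2 = L; t3 = H; t9 = H; t10 = L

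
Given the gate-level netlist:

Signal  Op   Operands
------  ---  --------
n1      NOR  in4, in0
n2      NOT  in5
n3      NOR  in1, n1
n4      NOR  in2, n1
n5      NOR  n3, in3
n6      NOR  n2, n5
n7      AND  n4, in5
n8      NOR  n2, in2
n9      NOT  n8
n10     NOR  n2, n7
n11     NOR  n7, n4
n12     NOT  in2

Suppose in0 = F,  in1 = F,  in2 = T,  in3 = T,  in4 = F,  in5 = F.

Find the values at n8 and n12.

n2 = NOT in5 = NOT F = T
n8 = n2 NOR in2 = T NOR T = F
n12 = NOT in2 = NOT T = F

n8 = F  n12 = F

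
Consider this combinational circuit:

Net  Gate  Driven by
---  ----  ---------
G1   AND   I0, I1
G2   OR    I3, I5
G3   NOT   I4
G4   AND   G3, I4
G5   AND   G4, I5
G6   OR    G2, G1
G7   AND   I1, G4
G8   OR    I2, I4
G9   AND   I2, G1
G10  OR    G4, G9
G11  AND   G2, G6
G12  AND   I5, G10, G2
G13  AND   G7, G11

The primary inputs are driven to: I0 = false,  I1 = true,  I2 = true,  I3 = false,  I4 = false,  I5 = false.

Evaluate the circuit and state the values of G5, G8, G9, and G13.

G5 = false, G8 = true, G9 = false, G13 = false

G1 = I0 AND I1 = false AND true = false
G2 = I3 OR I5 = false OR false = false
G3 = NOT I4 = NOT false = true
G4 = G3 AND I4 = true AND false = false
G5 = G4 AND I5 = false AND false = false
G6 = G2 OR G1 = false OR false = false
G7 = I1 AND G4 = true AND false = false
G8 = I2 OR I4 = true OR false = true
G9 = I2 AND G1 = true AND false = false
G11 = G2 AND G6 = false AND false = false
G13 = G7 AND G11 = false AND false = false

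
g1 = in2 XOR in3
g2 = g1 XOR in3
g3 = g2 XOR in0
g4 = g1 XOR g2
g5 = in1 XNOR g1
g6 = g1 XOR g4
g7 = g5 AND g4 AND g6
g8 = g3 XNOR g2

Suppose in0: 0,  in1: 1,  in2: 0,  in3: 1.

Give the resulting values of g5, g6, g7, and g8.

g5 = 1, g6 = 0, g7 = 0, g8 = 1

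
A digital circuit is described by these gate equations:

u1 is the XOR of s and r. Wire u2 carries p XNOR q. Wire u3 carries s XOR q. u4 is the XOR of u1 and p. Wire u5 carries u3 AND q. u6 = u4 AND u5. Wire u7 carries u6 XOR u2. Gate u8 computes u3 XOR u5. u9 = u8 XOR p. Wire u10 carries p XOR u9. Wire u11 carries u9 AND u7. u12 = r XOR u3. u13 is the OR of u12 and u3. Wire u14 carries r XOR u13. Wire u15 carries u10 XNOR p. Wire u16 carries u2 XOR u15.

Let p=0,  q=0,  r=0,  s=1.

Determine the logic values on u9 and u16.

u9 = 1, u16 = 1

u2 = p XNOR q = 0 XNOR 0 = 1
u3 = s XOR q = 1 XOR 0 = 1
u5 = u3 AND q = 1 AND 0 = 0
u8 = u3 XOR u5 = 1 XOR 0 = 1
u9 = u8 XOR p = 1 XOR 0 = 1
u10 = p XOR u9 = 0 XOR 1 = 1
u15 = u10 XNOR p = 1 XNOR 0 = 0
u16 = u2 XOR u15 = 1 XOR 0 = 1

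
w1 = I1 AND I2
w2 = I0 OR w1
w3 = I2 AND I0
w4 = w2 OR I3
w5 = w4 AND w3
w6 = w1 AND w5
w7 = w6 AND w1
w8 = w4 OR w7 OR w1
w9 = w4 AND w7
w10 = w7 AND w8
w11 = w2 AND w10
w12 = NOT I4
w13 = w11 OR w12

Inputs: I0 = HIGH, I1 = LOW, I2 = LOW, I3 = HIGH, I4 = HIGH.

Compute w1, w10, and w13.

w1 = LOW; w10 = LOW; w13 = LOW

w1 = I1 AND I2 = LOW AND LOW = LOW
w2 = I0 OR w1 = HIGH OR LOW = HIGH
w3 = I2 AND I0 = LOW AND HIGH = LOW
w4 = w2 OR I3 = HIGH OR HIGH = HIGH
w5 = w4 AND w3 = HIGH AND LOW = LOW
w6 = w1 AND w5 = LOW AND LOW = LOW
w7 = w6 AND w1 = LOW AND LOW = LOW
w8 = w4 OR w7 OR w1 = HIGH OR LOW OR LOW = HIGH
w10 = w7 AND w8 = LOW AND HIGH = LOW
w11 = w2 AND w10 = HIGH AND LOW = LOW
w12 = NOT I4 = NOT HIGH = LOW
w13 = w11 OR w12 = LOW OR LOW = LOW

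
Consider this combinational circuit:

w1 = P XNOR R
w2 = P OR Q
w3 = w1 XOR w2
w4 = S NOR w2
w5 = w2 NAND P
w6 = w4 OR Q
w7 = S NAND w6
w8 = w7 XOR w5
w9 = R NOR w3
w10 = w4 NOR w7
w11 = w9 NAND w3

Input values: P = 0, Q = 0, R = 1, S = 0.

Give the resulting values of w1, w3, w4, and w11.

w1 = P XNOR R = 0 XNOR 1 = 0
w2 = P OR Q = 0 OR 0 = 0
w3 = w1 XOR w2 = 0 XOR 0 = 0
w4 = S NOR w2 = 0 NOR 0 = 1
w9 = R NOR w3 = 1 NOR 0 = 0
w11 = w9 NAND w3 = 0 NAND 0 = 1

w1 = 0, w3 = 0, w4 = 1, w11 = 1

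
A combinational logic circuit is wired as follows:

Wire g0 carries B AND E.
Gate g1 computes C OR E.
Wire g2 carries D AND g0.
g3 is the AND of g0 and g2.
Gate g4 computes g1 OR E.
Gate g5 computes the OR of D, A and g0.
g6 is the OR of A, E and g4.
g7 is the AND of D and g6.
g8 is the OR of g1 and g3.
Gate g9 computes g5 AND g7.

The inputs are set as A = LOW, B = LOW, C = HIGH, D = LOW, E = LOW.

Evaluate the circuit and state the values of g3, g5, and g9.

g0 = B AND E = LOW AND LOW = LOW
g1 = C OR E = HIGH OR LOW = HIGH
g2 = D AND g0 = LOW AND LOW = LOW
g3 = g0 AND g2 = LOW AND LOW = LOW
g4 = g1 OR E = HIGH OR LOW = HIGH
g5 = D OR A OR g0 = LOW OR LOW OR LOW = LOW
g6 = A OR E OR g4 = LOW OR LOW OR HIGH = HIGH
g7 = D AND g6 = LOW AND HIGH = LOW
g9 = g5 AND g7 = LOW AND LOW = LOW

g3 = LOW, g5 = LOW, g9 = LOW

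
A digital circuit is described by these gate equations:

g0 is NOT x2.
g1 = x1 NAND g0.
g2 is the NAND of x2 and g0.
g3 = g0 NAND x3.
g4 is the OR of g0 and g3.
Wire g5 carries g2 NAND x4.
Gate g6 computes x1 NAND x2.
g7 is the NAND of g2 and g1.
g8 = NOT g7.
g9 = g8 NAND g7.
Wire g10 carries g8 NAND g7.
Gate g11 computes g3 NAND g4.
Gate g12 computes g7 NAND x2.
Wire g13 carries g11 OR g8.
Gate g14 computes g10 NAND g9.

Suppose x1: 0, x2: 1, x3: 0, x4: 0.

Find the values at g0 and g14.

g0 = 0  g14 = 0

g0 = NOT x2 = NOT 1 = 0
g1 = x1 NAND g0 = 0 NAND 0 = 1
g2 = x2 NAND g0 = 1 NAND 0 = 1
g7 = g2 NAND g1 = 1 NAND 1 = 0
g8 = NOT g7 = NOT 0 = 1
g9 = g8 NAND g7 = 1 NAND 0 = 1
g10 = g8 NAND g7 = 1 NAND 0 = 1
g14 = g10 NAND g9 = 1 NAND 1 = 0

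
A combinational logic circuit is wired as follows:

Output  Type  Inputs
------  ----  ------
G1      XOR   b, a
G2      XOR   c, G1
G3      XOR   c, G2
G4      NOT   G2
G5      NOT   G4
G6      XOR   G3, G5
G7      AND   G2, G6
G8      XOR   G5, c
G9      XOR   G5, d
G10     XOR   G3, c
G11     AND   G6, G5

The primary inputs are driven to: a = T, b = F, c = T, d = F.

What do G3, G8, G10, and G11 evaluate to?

G3 = T  G8 = T  G10 = F  G11 = F

G1 = b XOR a = F XOR T = T
G2 = c XOR G1 = T XOR T = F
G3 = c XOR G2 = T XOR F = T
G4 = NOT G2 = NOT F = T
G5 = NOT G4 = NOT T = F
G6 = G3 XOR G5 = T XOR F = T
G8 = G5 XOR c = F XOR T = T
G10 = G3 XOR c = T XOR T = F
G11 = G6 AND G5 = T AND F = F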